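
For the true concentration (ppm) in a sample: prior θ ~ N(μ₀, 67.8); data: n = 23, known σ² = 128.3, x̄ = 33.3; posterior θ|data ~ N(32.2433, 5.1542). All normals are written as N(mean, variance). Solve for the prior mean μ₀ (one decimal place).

μ₀ = 19.4

With known observation variance, the Normal–Normal posterior has precision τ_n = τ₀ + n/σ² and mean μ_n = (τ₀μ₀ + (n/σ²)x̄)/τ_n.
Here τ₀ = 1/67.8 = 0.014749 and τ_data = 23/128.3 = 0.179267, so τ_n = 0.194016.
Rearranging for μ₀: μ₀ = (μ_n·τ_n − τ_data·x̄)/τ₀ = (32.2433·0.194016 − 0.179267·33.3) / 0.014749 = 0.286125/0.014749 ≈ 19.4.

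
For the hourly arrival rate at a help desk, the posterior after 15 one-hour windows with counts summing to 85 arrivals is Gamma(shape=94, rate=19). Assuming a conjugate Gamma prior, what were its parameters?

Gamma(shape=9, rate=4)

Gamma–Poisson conjugacy: posterior shape = α + Σxᵢ, posterior rate = β + n.
So α = 94 − 85 = 9 and β = 19 − 15 = 4.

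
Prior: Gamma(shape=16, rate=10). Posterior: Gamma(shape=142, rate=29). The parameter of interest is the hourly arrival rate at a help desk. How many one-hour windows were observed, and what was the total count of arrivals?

n = 19 one-hour windows with total 126 arrivals

A Gamma(α, β) prior (rate parametrization) on a Poisson rate with n observations summing to S gives posterior Gamma(α+S, β+n).
Matching: Σxᵢ = 142 − 16 = 126 and n = 29 − 10 = 19.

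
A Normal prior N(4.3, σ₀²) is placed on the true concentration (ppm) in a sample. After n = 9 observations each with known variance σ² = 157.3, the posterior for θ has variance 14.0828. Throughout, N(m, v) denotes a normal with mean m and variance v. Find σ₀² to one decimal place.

Posterior precision equals prior precision plus data precision: 1/σ_n² = 1/σ₀² + n/σ².
So 1/σ₀² = 1/14.0828 − 9/157.3 = 0.071009 − 0.057216 = 0.013793.
Hence σ₀² = 1/0.013793 ≈ 72.5.

σ₀² = 72.5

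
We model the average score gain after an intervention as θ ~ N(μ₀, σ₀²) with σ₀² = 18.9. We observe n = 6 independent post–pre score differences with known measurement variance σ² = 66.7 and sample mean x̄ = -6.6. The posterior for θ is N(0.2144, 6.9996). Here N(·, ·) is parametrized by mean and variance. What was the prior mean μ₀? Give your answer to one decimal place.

μ₀ = 11.8

With known observation variance, the Normal–Normal posterior has precision τ_n = τ₀ + n/σ² and mean μ_n = (τ₀μ₀ + (n/σ²)x̄)/τ_n.
Here τ₀ = 1/18.9 = 0.052910 and τ_data = 6/66.7 = 0.089955, so τ_n = 0.142865.
Rearranging for μ₀: μ₀ = (μ_n·τ_n − τ_data·x̄)/τ₀ = (0.2144·0.142865 − 0.089955·-6.6) / 0.052910 = 0.624333/0.052910 ≈ 11.8.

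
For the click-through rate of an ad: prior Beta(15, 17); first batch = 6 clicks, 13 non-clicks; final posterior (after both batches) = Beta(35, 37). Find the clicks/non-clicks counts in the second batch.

Because Beta–binomial updating is additive in the counts, the combined data contributed (α_post−α_prior, β_post−β_prior) successes and failures.
Total across both batches: 35−15=20 clicks, 37−17=20 non-clicks.
Subtract the first batch: 20−6=14 clicks and 20−13=7 non-clicks.

14 clicks and 7 non-clicks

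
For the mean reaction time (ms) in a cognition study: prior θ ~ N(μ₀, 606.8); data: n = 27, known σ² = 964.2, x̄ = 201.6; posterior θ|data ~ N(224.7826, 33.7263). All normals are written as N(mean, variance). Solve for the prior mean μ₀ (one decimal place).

With known observation variance, the Normal–Normal posterior has precision τ_n = τ₀ + n/σ² and mean μ_n = (τ₀μ₀ + (n/σ²)x̄)/τ_n.
Here τ₀ = 1/606.8 = 0.001648 and τ_data = 27/964.2 = 0.028002, so τ_n = 0.029650.
Rearranging for μ₀: μ₀ = (μ_n·τ_n − τ_data·x̄)/τ₀ = (224.7826·0.029650 − 0.028002·201.6) / 0.001648 = 1.019601/0.001648 ≈ 618.7.

μ₀ = 618.7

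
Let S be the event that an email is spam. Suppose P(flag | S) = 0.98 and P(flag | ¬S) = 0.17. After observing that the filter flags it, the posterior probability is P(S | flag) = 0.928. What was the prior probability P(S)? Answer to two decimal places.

Bayes' rule in odds form gives O(S|E) = O(S)·[P(E|S)/P(E|¬S)], hence O(S) = O(S|E)/LR.
Posterior odds = 0.928/(1−0.928) = 12.8889. LR = 0.98/0.17 = 5.7647.
Prior odds = 12.8889/5.7647 = 2.2358, so P(S) = 2.2358/(1+2.2358) ≈ 0.69.

P(S) = 0.69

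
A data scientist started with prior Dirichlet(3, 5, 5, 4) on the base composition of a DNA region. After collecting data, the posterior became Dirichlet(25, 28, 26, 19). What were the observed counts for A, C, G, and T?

For a Dirichlet(α) prior with multinomial counts c, the posterior is Dirichlet(α + c) componentwise.
Counts are posterior − prior componentwise: 25−3=22, 28−5=23, 26−5=21, 19−4=15.

counts (22, 23, 21, 15)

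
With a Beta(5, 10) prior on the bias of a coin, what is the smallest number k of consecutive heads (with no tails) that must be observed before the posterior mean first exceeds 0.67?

After k heads and 0 tails the posterior is Beta(5+k, 10), with mean (5+k)/(5+10+k).
Set (5+k)/(15+k) > 0.67 and solve: k > (0.67·15 − 5)/(1 − 0.67) = 15.303.
The smallest integer exceeding 15.303 is 16, and checking k=16: (21)/(31) = 0.6774 > 0.67.

k = 16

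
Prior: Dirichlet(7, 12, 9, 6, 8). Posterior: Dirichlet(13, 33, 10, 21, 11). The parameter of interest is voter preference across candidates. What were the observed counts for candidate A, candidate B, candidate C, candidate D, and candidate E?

counts (6, 21, 1, 15, 3)

For a Dirichlet(α) prior with multinomial counts c, the posterior is Dirichlet(α + c) componentwise.
Counts are posterior − prior componentwise: 13−7=6, 33−12=21, 10−9=1, 21−6=15, 11−8=3.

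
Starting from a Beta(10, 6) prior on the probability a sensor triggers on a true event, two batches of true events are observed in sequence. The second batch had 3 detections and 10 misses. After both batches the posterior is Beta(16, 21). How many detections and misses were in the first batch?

3 detections and 5 misses

Sequential conjugate updates are equivalent to a single update on the pooled data, so total successes = posterior α − prior α and total failures = posterior β − prior β.
Total across both batches: 16−10=6 detections, 21−6=15 misses.
Subtract the second batch: 6−3=3 detections and 15−10=5 misses.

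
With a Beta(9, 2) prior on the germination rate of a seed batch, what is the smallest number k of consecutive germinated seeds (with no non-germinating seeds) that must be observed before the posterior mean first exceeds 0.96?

k = 40

After k germinated seeds and 0 non-germinating seeds the posterior is Beta(9+k, 2), with mean (9+k)/(9+2+k).
Set (9+k)/(11+k) > 0.96 and solve: k > (0.96·11 − 9)/(1 − 0.96) = 39.000.
The smallest integer exceeding 39.000 is 40, and checking k=40: (49)/(51) = 0.9608 > 0.96.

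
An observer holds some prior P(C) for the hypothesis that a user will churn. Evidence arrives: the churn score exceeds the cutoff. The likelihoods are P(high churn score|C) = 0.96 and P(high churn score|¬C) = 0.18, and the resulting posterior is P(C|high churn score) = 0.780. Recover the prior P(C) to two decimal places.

In odds form, posterior odds = prior odds × likelihood ratio, so prior odds = posterior odds ÷ LR.
Posterior odds = 0.780/(1−0.780) = 3.5455. LR = 0.96/0.18 = 5.3333.
Prior odds = 3.5455/5.3333 = 0.6648, so P(C) = 0.6648/(1+0.6648) ≈ 0.40.

P(C) = 0.40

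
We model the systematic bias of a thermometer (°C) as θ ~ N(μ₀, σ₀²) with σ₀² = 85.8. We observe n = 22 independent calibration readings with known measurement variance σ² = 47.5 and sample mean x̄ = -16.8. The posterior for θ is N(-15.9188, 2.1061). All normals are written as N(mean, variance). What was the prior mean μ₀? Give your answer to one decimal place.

The posterior mean is a precision-weighted average: μ_n = (τ₀μ₀ + τ_data·x̄)/(τ₀+τ_data), with τ₀=1/σ₀² and τ_data=n/σ².
Here τ₀ = 1/85.8 = 0.011655 and τ_data = 22/47.5 = 0.463158, so τ_n = 0.474813.
Rearranging for μ₀: μ₀ = (μ_n·τ_n − τ_data·x̄)/τ₀ = (-15.9188·0.474813 − 0.463158·-16.8) / 0.011655 = 0.222601/0.011655 ≈ 19.1.

μ₀ = 19.1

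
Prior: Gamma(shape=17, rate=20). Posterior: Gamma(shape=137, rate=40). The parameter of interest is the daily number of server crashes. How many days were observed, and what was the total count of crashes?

n = 20 days with total 120 crashes

A Gamma(α, β) prior (rate parametrization) on a Poisson rate with n observations summing to S gives posterior Gamma(α+S, β+n).
Matching: Σxᵢ = 137 − 17 = 120 and n = 40 − 20 = 20.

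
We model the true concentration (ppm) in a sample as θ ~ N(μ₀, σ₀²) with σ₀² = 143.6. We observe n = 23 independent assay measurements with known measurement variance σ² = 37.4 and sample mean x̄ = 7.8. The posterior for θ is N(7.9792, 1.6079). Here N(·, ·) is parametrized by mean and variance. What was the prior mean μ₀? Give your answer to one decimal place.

The posterior mean is a precision-weighted average: μ_n = (τ₀μ₀ + τ_data·x̄)/(τ₀+τ_data), with τ₀=1/σ₀² and τ_data=n/σ².
Here τ₀ = 1/143.6 = 0.006964 and τ_data = 23/37.4 = 0.614973, so τ_n = 0.621937.
Rearranging for μ₀: μ₀ = (μ_n·τ_n − τ_data·x̄)/τ₀ = (7.9792·0.621937 − 0.614973·7.8) / 0.006964 = 0.165770/0.006964 ≈ 23.8.

μ₀ = 23.8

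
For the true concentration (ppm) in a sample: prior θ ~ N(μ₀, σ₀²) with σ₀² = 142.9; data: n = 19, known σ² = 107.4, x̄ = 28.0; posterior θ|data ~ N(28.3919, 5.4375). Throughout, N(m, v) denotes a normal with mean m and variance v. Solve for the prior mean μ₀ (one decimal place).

μ₀ = 38.3

With known observation variance, the Normal–Normal posterior has precision τ_n = τ₀ + n/σ² and mean μ_n = (τ₀μ₀ + (n/σ²)x̄)/τ_n.
Here τ₀ = 1/142.9 = 0.006998 and τ_data = 19/107.4 = 0.176909, so τ_n = 0.183907.
Rearranging for μ₀: μ₀ = (μ_n·τ_n − τ_data·x̄)/τ₀ = (28.3919·0.183907 − 0.176909·28.0) / 0.006998 = 0.268017/0.006998 ≈ 38.3.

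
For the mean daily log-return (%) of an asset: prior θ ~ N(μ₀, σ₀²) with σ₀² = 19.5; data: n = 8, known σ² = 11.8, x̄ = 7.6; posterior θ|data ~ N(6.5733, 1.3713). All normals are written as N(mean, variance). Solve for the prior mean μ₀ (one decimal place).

With known observation variance, the Normal–Normal posterior has precision τ_n = τ₀ + n/σ² and mean μ_n = (τ₀μ₀ + (n/σ²)x̄)/τ_n.
Here τ₀ = 1/19.5 = 0.051282 and τ_data = 8/11.8 = 0.677966, so τ_n = 0.729248.
Rearranging for μ₀: μ₀ = (μ_n·τ_n − τ_data·x̄)/τ₀ = (6.5733·0.729248 − 0.677966·7.6) / 0.051282 = -0.358976/0.051282 ≈ -7.0.

μ₀ = -7.0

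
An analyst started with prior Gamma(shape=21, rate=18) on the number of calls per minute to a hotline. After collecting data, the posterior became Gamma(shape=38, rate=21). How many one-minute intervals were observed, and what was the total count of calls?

n = 3 one-minute intervals with total 17 calls

A Gamma(α, β) prior (rate parametrization) on a Poisson rate with n observations summing to S gives posterior Gamma(α+S, β+n).
Matching: Σxᵢ = 38 − 21 = 17 and n = 21 − 18 = 3.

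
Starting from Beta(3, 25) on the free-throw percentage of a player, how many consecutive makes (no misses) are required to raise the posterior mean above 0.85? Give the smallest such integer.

After k makes and 0 misses the posterior is Beta(3+k, 25), with mean (3+k)/(3+25+k).
Set (3+k)/(28+k) > 0.85 and solve: k > (0.85·28 − 3)/(1 − 0.85) = 138.667.
The smallest integer exceeding 138.667 is 139.

k = 139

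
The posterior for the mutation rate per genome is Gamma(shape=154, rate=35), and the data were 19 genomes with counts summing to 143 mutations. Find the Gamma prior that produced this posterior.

Gamma–Poisson conjugacy: posterior shape = α + Σxᵢ, posterior rate = β + n.
So α = 154 − 143 = 11 and β = 35 − 19 = 16.

Gamma(shape=11, rate=16)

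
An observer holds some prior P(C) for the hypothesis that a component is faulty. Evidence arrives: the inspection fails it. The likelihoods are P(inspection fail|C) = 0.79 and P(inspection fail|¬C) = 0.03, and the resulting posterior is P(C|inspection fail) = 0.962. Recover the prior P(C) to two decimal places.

In odds form, posterior odds = prior odds × likelihood ratio, so prior odds = posterior odds ÷ LR.
Posterior odds = 0.962/(1−0.962) = 25.3158. LR = 0.79/0.03 = 26.3333.
Prior odds = 25.3158/26.3333 = 0.9614, so P(C) = 0.9614/(1+0.9614) ≈ 0.49.

P(C) = 0.49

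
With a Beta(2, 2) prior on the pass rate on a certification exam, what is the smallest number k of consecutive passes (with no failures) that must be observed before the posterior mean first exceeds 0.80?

After k passes and 0 failures the posterior is Beta(2+k, 2), with mean (2+k)/(2+2+k).
Set (2+k)/(4+k) > 0.80 and solve: k > (0.80·4 − 2)/(1 − 0.80) = 6.000.
The smallest integer exceeding 6.000 is 7.

k = 7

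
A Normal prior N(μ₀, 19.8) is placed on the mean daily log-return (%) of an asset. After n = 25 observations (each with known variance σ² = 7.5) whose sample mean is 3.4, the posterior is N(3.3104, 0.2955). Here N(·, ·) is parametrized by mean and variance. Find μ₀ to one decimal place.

The posterior mean is a precision-weighted average: μ_n = (τ₀μ₀ + τ_data·x̄)/(τ₀+τ_data), with τ₀=1/σ₀² and τ_data=n/σ².
Here τ₀ = 1/19.8 = 0.050505 and τ_data = 25/7.5 = 3.333333, so τ_n = 3.383838.
Rearranging for μ₀: μ₀ = (μ_n·τ_n − τ_data·x̄)/τ₀ = (3.3104·3.383838 − 3.333333·3.4) / 0.050505 = -0.131475/0.050505 ≈ -2.6.

μ₀ = -2.6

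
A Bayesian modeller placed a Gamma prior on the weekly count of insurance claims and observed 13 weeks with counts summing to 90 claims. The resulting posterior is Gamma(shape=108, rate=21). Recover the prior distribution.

Gamma(shape=18, rate=8)

Gamma–Poisson conjugacy: posterior shape = α + Σxᵢ, posterior rate = β + n.
So α = 108 − 90 = 18 and β = 21 − 13 = 8.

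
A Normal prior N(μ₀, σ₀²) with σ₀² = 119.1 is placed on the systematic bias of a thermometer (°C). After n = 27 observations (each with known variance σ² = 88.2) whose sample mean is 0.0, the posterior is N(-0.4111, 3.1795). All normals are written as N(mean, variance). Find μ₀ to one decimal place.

The posterior mean is a precision-weighted average: μ_n = (τ₀μ₀ + τ_data·x̄)/(τ₀+τ_data), with τ₀=1/σ₀² and τ_data=n/σ².
Here τ₀ = 1/119.1 = 0.008396 and τ_data = 27/88.2 = 0.306122, so τ_n = 0.314518.
Rearranging for μ₀: μ₀ = (μ_n·τ_n − τ_data·x̄)/τ₀ = (-0.4111·0.314518 − 0.306122·0.0) / 0.008396 = -0.129298/0.008396 ≈ -15.4.

μ₀ = -15.4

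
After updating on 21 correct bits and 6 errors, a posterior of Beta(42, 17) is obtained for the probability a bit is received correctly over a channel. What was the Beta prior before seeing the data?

Beta(21, 11)

A Beta(α, β) prior with s successes and f failures in binomial data gives a Beta(α+s, β+f) posterior.
So α = 42 − 21 = 21 and β = 17 − 6 = 11.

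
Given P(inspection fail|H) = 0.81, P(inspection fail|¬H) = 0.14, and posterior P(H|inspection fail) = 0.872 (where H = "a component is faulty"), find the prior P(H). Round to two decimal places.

P(H) = 0.54

Bayes' rule in odds form gives O(H|E) = O(H)·[P(E|H)/P(E|¬H)], hence O(H) = O(H|E)/LR.
Posterior odds = 0.872/(1−0.872) = 6.8125. LR = 0.81/0.14 = 5.7857.
Prior odds = 6.8125/5.7857 = 1.1775, so P(H) = 1.1775/(1+1.1775) ≈ 0.54.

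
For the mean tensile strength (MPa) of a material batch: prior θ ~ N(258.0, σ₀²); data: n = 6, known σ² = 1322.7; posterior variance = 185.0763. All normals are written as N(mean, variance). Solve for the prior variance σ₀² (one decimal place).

σ₀² = 1153.4

Posterior precision equals prior precision plus data precision: 1/σ_n² = 1/σ₀² + n/σ².
So 1/σ₀² = 1/185.0763 − 6/1322.7 = 0.005403 − 0.004536 = 0.000867.
Hence σ₀² = 1/0.000867 ≈ 1153.4.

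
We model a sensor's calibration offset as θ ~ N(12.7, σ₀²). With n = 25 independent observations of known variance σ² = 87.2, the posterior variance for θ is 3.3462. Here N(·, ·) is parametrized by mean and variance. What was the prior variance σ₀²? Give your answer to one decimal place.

Posterior precision equals prior precision plus data precision: 1/σ_n² = 1/σ₀² + n/σ².
So 1/σ₀² = 1/3.3462 − 25/87.2 = 0.298846 − 0.286697 = 0.012149.
Hence σ₀² = 1/0.012149 ≈ 82.3.

σ₀² = 82.3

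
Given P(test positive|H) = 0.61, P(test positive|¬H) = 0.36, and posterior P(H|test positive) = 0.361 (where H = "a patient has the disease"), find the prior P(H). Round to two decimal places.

Bayes' rule in odds form gives O(H|E) = O(H)·[P(E|H)/P(E|¬H)], hence O(H) = O(H|E)/LR.
Posterior odds = 0.361/(1−0.361) = 0.5649. LR = 0.61/0.36 = 1.6944.
Prior odds = 0.5649/1.6944 = 0.3334, so P(H) = 0.3334/(1+0.3334) ≈ 0.25.

P(H) = 0.25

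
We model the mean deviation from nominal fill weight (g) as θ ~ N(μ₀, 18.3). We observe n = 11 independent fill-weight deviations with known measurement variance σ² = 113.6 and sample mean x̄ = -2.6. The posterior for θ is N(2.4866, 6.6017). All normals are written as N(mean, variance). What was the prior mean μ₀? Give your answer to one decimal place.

With known observation variance, the Normal–Normal posterior has precision τ_n = τ₀ + n/σ² and mean μ_n = (τ₀μ₀ + (n/σ²)x̄)/τ_n.
Here τ₀ = 1/18.3 = 0.054645 and τ_data = 11/113.6 = 0.096831, so τ_n = 0.151476.
Rearranging for μ₀: μ₀ = (μ_n·τ_n − τ_data·x̄)/τ₀ = (2.4866·0.151476 − 0.096831·-2.6) / 0.054645 = 0.628421/0.054645 ≈ 11.5.

μ₀ = 11.5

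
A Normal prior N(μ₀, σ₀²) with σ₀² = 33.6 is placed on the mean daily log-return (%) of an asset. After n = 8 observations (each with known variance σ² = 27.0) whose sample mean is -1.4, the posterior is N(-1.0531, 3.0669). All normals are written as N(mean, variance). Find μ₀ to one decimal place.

The posterior mean is a precision-weighted average: μ_n = (τ₀μ₀ + τ_data·x̄)/(τ₀+τ_data), with τ₀=1/σ₀² and τ_data=n/σ².
Here τ₀ = 1/33.6 = 0.029762 and τ_data = 8/27.0 = 0.296296, so τ_n = 0.326058.
Rearranging for μ₀: μ₀ = (μ_n·τ_n − τ_data·x̄)/τ₀ = (-1.0531·0.326058 − 0.296296·-1.4) / 0.029762 = 0.071443/0.029762 ≈ 2.4.

μ₀ = 2.4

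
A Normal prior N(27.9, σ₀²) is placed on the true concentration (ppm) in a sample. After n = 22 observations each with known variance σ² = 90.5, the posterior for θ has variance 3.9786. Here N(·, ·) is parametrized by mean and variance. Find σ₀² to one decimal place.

Posterior precision equals prior precision plus data precision: 1/σ_n² = 1/σ₀² + n/σ².
So 1/σ₀² = 1/3.9786 − 22/90.5 = 0.251345 − 0.243094 = 0.008251.
Hence σ₀² = 1/0.008251 ≈ 121.2.

σ₀² = 121.2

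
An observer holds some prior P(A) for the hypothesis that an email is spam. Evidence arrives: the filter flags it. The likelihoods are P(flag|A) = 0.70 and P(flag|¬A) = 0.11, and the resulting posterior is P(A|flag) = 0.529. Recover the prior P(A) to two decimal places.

P(A) = 0.15

In odds form, posterior odds = prior odds × likelihood ratio, so prior odds = posterior odds ÷ LR.
Posterior odds = 0.529/(1−0.529) = 1.1231. LR = 0.70/0.11 = 6.3636.
Prior odds = 1.1231/6.3636 = 0.1765, so P(A) = 0.1765/(1+0.1765) ≈ 0.15.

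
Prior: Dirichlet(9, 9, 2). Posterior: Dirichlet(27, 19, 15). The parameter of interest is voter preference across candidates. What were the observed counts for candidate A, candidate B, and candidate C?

For a Dirichlet(α) prior with multinomial counts c, the posterior is Dirichlet(α + c) componentwise.
Counts are posterior − prior componentwise: 27−9=18, 19−9=10, 15−2=13.

counts (18, 10, 13)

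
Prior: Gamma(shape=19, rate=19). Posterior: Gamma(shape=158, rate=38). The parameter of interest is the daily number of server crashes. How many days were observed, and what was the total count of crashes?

n = 19 days with total 139 crashes

A Gamma(α, β) prior (rate parametrization) on a Poisson rate with n observations summing to S gives posterior Gamma(α+S, β+n).
Matching: Σxᵢ = 158 − 19 = 139 and n = 38 − 19 = 19.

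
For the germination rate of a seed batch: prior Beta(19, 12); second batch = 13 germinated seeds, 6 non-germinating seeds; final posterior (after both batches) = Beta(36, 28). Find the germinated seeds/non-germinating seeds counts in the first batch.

4 germinated seeds and 10 non-germinating seeds

Sequential conjugate updates are equivalent to a single update on the pooled data, so total successes = posterior α − prior α and total failures = posterior β − prior β.
Total across both batches: 36−19=17 germinated seeds, 28−12=16 non-germinating seeds.
Subtract the second batch: 17−13=4 germinated seeds and 16−6=10 non-germinating seeds.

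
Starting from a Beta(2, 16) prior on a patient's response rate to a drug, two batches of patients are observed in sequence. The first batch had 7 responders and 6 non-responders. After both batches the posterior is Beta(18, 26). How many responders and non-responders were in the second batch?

9 responders and 4 non-responders

Because Beta–binomial updating is additive in the counts, the combined data contributed (α_post−α_prior, β_post−β_prior) successes and failures.
Total across both batches: 18−2=16 responders, 26−16=10 non-responders.
Subtract the first batch: 16−7=9 responders and 10−6=4 non-responders.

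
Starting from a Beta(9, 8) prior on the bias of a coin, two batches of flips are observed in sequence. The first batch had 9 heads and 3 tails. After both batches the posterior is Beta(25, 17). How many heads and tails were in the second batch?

Sequential conjugate updates are equivalent to a single update on the pooled data, so total successes = posterior α − prior α and total failures = posterior β − prior β.
Total across both batches: 25−9=16 heads, 17−8=9 tails.
Subtract the first batch: 16−9=7 heads and 9−3=6 tails.

7 heads and 6 tails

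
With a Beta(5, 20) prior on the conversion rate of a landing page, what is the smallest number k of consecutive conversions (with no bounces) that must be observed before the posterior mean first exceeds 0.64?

After k conversions and 0 bounces the posterior is Beta(5+k, 20), with mean (5+k)/(5+20+k).
Set (5+k)/(25+k) > 0.64 and solve: k > (0.64·25 − 5)/(1 − 0.64) = 30.556.
The smallest integer exceeding 30.556 is 31, and checking k=31: (36)/(56) = 0.6429 > 0.64.

k = 31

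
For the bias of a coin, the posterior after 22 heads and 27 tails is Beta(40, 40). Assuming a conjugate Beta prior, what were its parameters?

Beta(18, 13)

A Beta(a, b) prior with s successes and f failures in binomial data gives a Beta(a+s, b+f) posterior.
So a = 40 − 22 = 18 and b = 40 − 27 = 13.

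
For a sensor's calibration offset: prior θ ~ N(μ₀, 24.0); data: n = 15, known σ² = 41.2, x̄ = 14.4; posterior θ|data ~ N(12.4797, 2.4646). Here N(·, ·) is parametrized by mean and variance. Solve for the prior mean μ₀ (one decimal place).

With known observation variance, the Normal–Normal posterior has precision τ_n = τ₀ + n/σ² and mean μ_n = (τ₀μ₀ + (n/σ²)x̄)/τ_n.
Here τ₀ = 1/24.0 = 0.041667 and τ_data = 15/41.2 = 0.364078, so τ_n = 0.405745.
Rearranging for μ₀: μ₀ = (μ_n·τ_n − τ_data·x̄)/τ₀ = (12.4797·0.405745 − 0.364078·14.4) / 0.041667 = -0.179147/0.041667 ≈ -4.3.

μ₀ = -4.3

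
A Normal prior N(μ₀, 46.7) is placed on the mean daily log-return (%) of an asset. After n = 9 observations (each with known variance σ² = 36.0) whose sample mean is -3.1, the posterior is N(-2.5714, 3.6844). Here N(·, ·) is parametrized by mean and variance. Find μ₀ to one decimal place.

The posterior mean is a precision-weighted average: μ_n = (τ₀μ₀ + τ_data·x̄)/(τ₀+τ_data), with τ₀=1/σ₀² and τ_data=n/σ².
Here τ₀ = 1/46.7 = 0.021413 and τ_data = 9/36.0 = 0.250000, so τ_n = 0.271413.
Rearranging for μ₀: μ₀ = (μ_n·τ_n − τ_data·x̄)/τ₀ = (-2.5714·0.271413 − 0.250000·-3.1) / 0.021413 = 0.077089/0.021413 ≈ 3.6.

μ₀ = 3.6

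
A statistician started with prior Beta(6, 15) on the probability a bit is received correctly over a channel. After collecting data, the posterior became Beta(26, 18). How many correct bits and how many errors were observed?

20 correct bits and 3 errors

Beta is conjugate to the binomial likelihood: posterior = Beta(a+s, b+f).
Match parameters: s=26−6=20, f=18−15=3.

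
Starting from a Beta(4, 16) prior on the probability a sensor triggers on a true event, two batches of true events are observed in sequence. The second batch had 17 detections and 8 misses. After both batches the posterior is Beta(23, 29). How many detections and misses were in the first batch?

Sequential conjugate updates are equivalent to a single update on the pooled data, so total successes = posterior α − prior α and total failures = posterior β − prior β.
Total across both batches: 23−4=19 detections, 29−16=13 misses.
Subtract the second batch: 19−17=2 detections and 13−8=5 misses.

2 detections and 5 misses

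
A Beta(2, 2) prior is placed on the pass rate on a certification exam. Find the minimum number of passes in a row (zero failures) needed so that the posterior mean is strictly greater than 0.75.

k = 5

After k passes and 0 failures the posterior is Beta(2+k, 2), with mean (2+k)/(2+2+k).
Set (2+k)/(4+k) > 0.75 and solve: k > (0.75·4 − 2)/(1 − 0.75) = 4.000.
The smallest integer exceeding 4.000 is 5, and checking k=5: (7)/(9) = 0.7778 > 0.75.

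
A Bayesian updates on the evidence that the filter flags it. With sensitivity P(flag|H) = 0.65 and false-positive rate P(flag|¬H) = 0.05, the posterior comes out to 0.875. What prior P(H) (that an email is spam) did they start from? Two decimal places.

In odds form, posterior odds = prior odds × likelihood ratio, so prior odds = posterior odds ÷ LR.
Posterior odds = 0.875/(1−0.875) = 7.0000. LR = 0.65/0.05 = 13.0000.
Prior odds = 7.0000/13.0000 = 0.5385, so P(H) = 0.5385/(1+0.5385) ≈ 0.35.

P(H) = 0.35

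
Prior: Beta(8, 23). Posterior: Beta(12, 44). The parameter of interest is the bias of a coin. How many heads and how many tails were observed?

4 heads and 21 tails

Beta is conjugate to the binomial likelihood: posterior = Beta(a+s, b+f).
So s = 12 − 8 = 4 and f = 44 − 23 = 21.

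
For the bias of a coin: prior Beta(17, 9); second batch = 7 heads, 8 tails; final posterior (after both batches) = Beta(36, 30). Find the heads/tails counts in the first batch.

12 heads and 13 tails

Because Beta–binomial updating is additive in the counts, the combined data contributed (α_post−α_prior, β_post−β_prior) successes and failures.
Total across both batches: 36−17=19 heads, 30−9=21 tails.
Subtract the second batch: 19−7=12 heads and 21−8=13 tails.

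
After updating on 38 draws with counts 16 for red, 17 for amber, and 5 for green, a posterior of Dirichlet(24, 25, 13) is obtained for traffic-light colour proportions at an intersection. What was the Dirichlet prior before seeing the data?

For a Dirichlet(α) prior with multinomial counts c, the posterior is Dirichlet(α + c) componentwise.
Subtract each count from the matching posterior parameter: 24−16=8, 25−17=8, 13−5=8.

Dirichlet(8, 8, 8)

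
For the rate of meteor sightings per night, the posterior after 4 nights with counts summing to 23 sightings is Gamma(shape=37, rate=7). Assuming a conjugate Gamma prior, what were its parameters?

Gamma(shape=14, rate=3)

Gamma–Poisson conjugacy: posterior shape = α + Σxᵢ, posterior rate = β + n.
So α = 37 − 23 = 14 and β = 7 − 4 = 3.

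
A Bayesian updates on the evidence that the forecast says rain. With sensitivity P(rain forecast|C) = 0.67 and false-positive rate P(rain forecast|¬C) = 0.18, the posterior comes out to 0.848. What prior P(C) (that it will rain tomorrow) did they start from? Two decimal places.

P(C) = 0.60

Bayes' rule in odds form gives O(C|E) = O(C)·[P(E|C)/P(E|¬C)], hence O(C) = O(C|E)/LR.
Posterior odds = 0.848/(1−0.848) = 5.5789. LR = 0.67/0.18 = 3.7222.
Prior odds = 5.5789/3.7222 = 1.4988, so P(C) = 1.4988/(1+1.4988) ≈ 0.60.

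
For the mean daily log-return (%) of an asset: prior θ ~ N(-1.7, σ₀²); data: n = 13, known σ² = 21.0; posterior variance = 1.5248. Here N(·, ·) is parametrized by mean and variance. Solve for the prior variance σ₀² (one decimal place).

σ₀² = 27.2

Posterior precision equals prior precision plus data precision: 1/σ_n² = 1/σ₀² + n/σ².
So 1/σ₀² = 1/1.5248 − 13/21.0 = 0.655824 − 0.619048 = 0.036776.
Hence σ₀² = 1/0.036776 ≈ 27.2.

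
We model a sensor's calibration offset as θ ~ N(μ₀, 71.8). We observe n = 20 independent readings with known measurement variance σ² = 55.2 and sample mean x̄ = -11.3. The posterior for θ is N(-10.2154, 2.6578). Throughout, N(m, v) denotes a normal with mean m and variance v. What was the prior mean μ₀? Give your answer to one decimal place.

μ₀ = 18.0

With known observation variance, the Normal–Normal posterior has precision τ_n = τ₀ + n/σ² and mean μ_n = (τ₀μ₀ + (n/σ²)x̄)/τ_n.
Here τ₀ = 1/71.8 = 0.013928 and τ_data = 20/55.2 = 0.362319, so τ_n = 0.376247.
Rearranging for μ₀: μ₀ = (μ_n·τ_n − τ_data·x̄)/τ₀ = (-10.2154·0.376247 − 0.362319·-11.3) / 0.013928 = 0.250691/0.013928 ≈ 18.0.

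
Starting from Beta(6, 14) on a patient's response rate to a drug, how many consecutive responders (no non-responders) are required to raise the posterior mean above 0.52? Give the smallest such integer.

k = 10

After k responders and 0 non-responders the posterior is Beta(6+k, 14), with mean (6+k)/(6+14+k).
Set (6+k)/(20+k) > 0.52 and solve: k > (0.52·20 − 6)/(1 − 0.52) = 9.167.
The smallest integer exceeding 9.167 is 10, and checking k=10: (16)/(30) = 0.5333 > 0.52.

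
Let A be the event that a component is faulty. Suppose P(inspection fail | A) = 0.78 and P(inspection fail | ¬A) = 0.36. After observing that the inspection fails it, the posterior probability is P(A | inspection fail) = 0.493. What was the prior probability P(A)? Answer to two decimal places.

In odds form, posterior odds = prior odds × likelihood ratio, so prior odds = posterior odds ÷ LR.
Posterior odds = 0.493/(1−0.493) = 0.9724. LR = 0.78/0.36 = 2.1667.
Prior odds = 0.9724/2.1667 = 0.4488, so P(A) = 0.4488/(1+0.4488) ≈ 0.31.

P(A) = 0.31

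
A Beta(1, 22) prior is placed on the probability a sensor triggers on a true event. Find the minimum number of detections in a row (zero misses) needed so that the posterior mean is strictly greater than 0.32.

k = 10

After k detections and 0 misses the posterior is Beta(1+k, 22), with mean (1+k)/(1+22+k).
Set (1+k)/(23+k) > 0.32 and solve: k > (0.32·23 − 1)/(1 − 0.32) = 9.353.
The smallest integer exceeding 9.353 is 10.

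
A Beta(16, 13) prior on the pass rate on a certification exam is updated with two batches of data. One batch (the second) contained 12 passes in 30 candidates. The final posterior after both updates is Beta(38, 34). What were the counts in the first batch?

Because Beta–binomial updating is additive in the counts, the combined data contributed (α_post−α_prior, β_post−β_prior) successes and failures.
Total across both batches: 38−16=22 passes, 34−13=21 failures.
Subtract the second batch: 22−12=10 passes and 21−18=3 failures.

10 passes and 3 failures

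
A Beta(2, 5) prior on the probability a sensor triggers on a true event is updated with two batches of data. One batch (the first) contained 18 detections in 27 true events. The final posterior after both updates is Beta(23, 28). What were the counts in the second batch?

Because Beta–binomial updating is additive in the counts, the combined data contributed (α_post−α_prior, β_post−β_prior) successes and failures.
Total across both batches: 23−2=21 detections, 28−5=23 misses.
Subtract the first batch: 21−18=3 detections and 23−9=14 misses.

3 detections and 14 misses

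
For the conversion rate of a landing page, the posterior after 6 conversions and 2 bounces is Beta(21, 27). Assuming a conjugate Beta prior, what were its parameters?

Beta(15, 25)

Under Beta–binomial conjugacy the posterior parameters are (α+s, β+f).
Subtract the data counts: 21−6=15, 27−2=25.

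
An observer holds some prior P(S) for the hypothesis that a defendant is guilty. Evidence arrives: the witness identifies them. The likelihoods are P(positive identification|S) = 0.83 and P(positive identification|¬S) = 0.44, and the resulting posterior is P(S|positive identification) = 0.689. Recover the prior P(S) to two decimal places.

In odds form, posterior odds = prior odds × likelihood ratio, so prior odds = posterior odds ÷ LR.
Posterior odds = 0.689/(1−0.689) = 2.2154. LR = 0.83/0.44 = 1.8864.
Prior odds = 2.2154/1.8864 = 1.1744, so P(S) = 1.1744/(1+1.1744) ≈ 0.54.

P(S) = 0.54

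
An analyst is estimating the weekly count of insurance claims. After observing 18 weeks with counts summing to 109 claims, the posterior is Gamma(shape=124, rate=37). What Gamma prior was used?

A Gamma(α, β) prior (rate parametrization) on a Poisson rate with n observations summing to S gives posterior Gamma(α+S, β+n).
So α = 124 − 109 = 15 and β = 37 − 18 = 19.

Gamma(shape=15, rate=19)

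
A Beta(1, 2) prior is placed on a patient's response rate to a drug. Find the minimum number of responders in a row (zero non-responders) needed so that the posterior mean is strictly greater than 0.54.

k = 2

After k responders and 0 non-responders the posterior is Beta(1+k, 2), with mean (1+k)/(1+2+k).
Set (1+k)/(3+k) > 0.54 and solve: k > (0.54·3 − 1)/(1 − 0.54) = 1.348.
The smallest integer exceeding 1.348 is 2, and checking k=2: (3)/(5) = 0.6000 > 0.54.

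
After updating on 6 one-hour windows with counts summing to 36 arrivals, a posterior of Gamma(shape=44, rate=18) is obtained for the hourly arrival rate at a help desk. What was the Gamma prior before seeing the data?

Gamma(shape=8, rate=12)

Gamma–Poisson conjugacy: posterior shape = α + Σxᵢ, posterior rate = β + n.
So α = 44 − 36 = 8 and β = 18 − 6 = 12.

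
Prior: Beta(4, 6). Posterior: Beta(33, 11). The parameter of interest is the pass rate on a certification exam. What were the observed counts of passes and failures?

29 passes and 5 failures

Beta is conjugate to the binomial likelihood: posterior = Beta(α+s, β+f).
Match parameters: s=33−4=29, f=11−6=5.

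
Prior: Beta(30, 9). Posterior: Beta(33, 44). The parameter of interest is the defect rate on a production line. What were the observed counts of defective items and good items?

A Beta(a, b) prior with s successes and f failures in binomial data gives a Beta(a+s, b+f) posterior.
So s = 33 − 30 = 3 and f = 44 − 9 = 35.

3 defective items and 35 good items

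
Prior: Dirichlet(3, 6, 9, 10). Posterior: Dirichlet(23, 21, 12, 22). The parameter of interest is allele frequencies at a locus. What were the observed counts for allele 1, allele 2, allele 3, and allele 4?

For a Dirichlet(α) prior with multinomial counts c, the posterior is Dirichlet(α + c) componentwise.
Counts are posterior − prior componentwise: 23−3=20, 21−6=15, 12−9=3, 22−10=12.

counts (20, 15, 3, 12)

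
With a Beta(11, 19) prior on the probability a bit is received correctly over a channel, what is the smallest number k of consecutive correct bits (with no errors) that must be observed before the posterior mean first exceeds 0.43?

After k correct bits and 0 errors the posterior is Beta(11+k, 19), with mean (11+k)/(11+19+k).
Set (11+k)/(30+k) > 0.43 and solve: k > (0.43·30 − 11)/(1 − 0.43) = 3.333.
The smallest integer exceeding 3.333 is 4, and checking k=4: (15)/(34) = 0.4412 > 0.43.

k = 4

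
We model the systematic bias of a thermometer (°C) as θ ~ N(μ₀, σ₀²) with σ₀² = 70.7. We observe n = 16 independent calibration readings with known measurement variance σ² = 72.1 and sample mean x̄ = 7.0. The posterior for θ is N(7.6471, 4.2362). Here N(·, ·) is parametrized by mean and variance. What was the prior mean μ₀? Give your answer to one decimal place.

The posterior mean is a precision-weighted average: μ_n = (τ₀μ₀ + τ_data·x̄)/(τ₀+τ_data), with τ₀=1/σ₀² and τ_data=n/σ².
Here τ₀ = 1/70.7 = 0.014144 and τ_data = 16/72.1 = 0.221914, so τ_n = 0.236058.
Rearranging for μ₀: μ₀ = (μ_n·τ_n − τ_data·x̄)/τ₀ = (7.6471·0.236058 − 0.221914·7.0) / 0.014144 = 0.251761/0.014144 ≈ 17.8.

μ₀ = 17.8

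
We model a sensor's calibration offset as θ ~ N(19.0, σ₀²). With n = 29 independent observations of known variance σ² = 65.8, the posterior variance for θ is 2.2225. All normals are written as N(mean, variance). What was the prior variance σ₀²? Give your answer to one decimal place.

σ₀² = 108.5

For the Normal–Normal model with known σ², precisions add: τ_n = τ₀ + n/σ².
So 1/σ₀² = 1/2.2225 − 29/65.8 = 0.449944 − 0.440729 = 0.009215.
Hence σ₀² = 1/0.009215 ≈ 108.5.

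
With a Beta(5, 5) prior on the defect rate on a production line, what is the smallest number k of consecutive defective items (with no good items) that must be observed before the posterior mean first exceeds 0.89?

k = 36

After k defective items and 0 good items the posterior is Beta(5+k, 5), with mean (5+k)/(5+5+k).
Set (5+k)/(10+k) > 0.89 and solve: k > (0.89·10 − 5)/(1 − 0.89) = 35.455.
The smallest integer exceeding 35.455 is 36, and checking k=36: (41)/(46) = 0.8913 > 0.89.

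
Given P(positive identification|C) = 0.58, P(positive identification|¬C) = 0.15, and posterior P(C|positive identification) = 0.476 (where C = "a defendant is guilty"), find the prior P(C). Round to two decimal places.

Bayes' rule in odds form gives O(C|E) = O(C)·[P(E|C)/P(E|¬C)], hence O(C) = O(C|E)/LR.
Posterior odds = 0.476/(1−0.476) = 0.9084. LR = 0.58/0.15 = 3.8667.
Prior odds = 0.9084/3.8667 = 0.2349, so P(C) = 0.2349/(1+0.2349) ≈ 0.19.

P(C) = 0.19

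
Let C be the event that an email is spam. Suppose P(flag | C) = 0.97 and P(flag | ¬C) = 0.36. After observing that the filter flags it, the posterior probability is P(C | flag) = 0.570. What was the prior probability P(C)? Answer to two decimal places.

P(C) = 0.33

Bayes' rule in odds form gives O(C|E) = O(C)·[P(E|C)/P(E|¬C)], hence O(C) = O(C|E)/LR.
Posterior odds = 0.570/(1−0.570) = 1.3256. LR = 0.97/0.36 = 2.6944.
Prior odds = 1.3256/2.6944 = 0.4920, so P(C) = 0.4920/(1+0.4920) ≈ 0.33.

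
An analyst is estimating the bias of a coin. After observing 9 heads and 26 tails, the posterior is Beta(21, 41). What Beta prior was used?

Beta(12, 15)

A Beta(α, β) prior with s successes and f failures in binomial data gives a Beta(α+s, β+f) posterior.
So α = 21 − 9 = 12 and β = 41 − 26 = 15.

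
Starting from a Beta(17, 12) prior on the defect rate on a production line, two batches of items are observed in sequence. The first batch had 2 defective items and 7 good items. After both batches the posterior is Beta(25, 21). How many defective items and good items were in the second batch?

Sequential conjugate updates are equivalent to a single update on the pooled data, so total successes = posterior α − prior α and total failures = posterior β − prior β.
Total across both batches: 25−17=8 defective items, 21−12=9 good items.
Subtract the first batch: 8−2=6 defective items and 9−7=2 good items.

6 defective items and 2 good items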